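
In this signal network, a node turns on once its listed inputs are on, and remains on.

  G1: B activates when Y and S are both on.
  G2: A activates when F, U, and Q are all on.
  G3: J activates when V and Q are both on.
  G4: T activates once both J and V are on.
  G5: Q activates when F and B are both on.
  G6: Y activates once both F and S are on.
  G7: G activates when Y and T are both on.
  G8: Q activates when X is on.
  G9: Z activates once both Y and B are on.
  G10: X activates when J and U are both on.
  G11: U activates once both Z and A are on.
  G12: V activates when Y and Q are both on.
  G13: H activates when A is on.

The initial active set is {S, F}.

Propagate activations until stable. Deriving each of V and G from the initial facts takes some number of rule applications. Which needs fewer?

V

V: F and S are on, so Y activates (G6). Y and S are on, so B activates (G1). F and B are on, so Q activates (G5). Y and Q are on, so V activates (G12). [4 rule applications]
G: G6: F and S on → Y on. G1: Y and S on → B on. G5: F and B on → Q on. G12: Y and Q on → V on. G3: V and Q on → J on. J and V are on, so T activates (G4). Y and T are on, so G activates (G7). [7 rule applications]
V needs fewer.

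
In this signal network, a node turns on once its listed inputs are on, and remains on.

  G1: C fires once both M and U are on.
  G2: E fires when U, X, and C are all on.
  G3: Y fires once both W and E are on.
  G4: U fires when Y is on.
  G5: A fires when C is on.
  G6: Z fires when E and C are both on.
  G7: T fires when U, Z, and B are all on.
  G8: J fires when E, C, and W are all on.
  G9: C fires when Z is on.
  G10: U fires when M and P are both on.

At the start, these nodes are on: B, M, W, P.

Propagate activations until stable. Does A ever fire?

G10: M and P on → U on.
M and U are on, so C fires (G1).
C is on, so A fires (G5).

Yes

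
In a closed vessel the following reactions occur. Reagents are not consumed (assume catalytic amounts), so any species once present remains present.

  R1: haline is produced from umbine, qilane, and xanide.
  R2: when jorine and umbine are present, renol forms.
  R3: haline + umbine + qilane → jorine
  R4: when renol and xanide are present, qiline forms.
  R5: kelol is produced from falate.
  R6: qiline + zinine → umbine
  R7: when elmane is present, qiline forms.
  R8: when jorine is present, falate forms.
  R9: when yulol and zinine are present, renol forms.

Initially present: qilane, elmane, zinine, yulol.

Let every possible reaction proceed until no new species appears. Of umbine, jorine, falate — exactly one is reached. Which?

umbine

elmane present → qiline forms (R7).
qiline and zinine present → umbine forms (R6).
jorine would need haline, umbine, and qilane (R3), but haline never forms. falate would need jorine (R8), but jorine never forms.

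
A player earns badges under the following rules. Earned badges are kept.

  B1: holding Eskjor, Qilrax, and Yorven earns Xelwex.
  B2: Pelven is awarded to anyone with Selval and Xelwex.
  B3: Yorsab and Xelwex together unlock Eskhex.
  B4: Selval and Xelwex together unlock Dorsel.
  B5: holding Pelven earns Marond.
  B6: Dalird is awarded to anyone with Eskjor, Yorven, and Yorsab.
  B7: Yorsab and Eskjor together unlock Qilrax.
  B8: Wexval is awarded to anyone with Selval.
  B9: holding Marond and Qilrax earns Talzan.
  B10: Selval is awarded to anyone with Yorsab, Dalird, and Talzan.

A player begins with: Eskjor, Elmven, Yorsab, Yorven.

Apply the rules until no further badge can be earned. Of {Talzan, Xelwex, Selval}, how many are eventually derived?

With Yorsab and Eskjor, Qilrax is earned (B7).
With Eskjor, Qilrax, and Yorven, Xelwex is earned (B1).
Talzan would need Marond and Qilrax (B9), but Marond is never earned.
Xelwex: reached.
Selval would need Yorsab, Dalird, and Talzan (B10), but Talzan is never earned.
Reached: Xelwex — 1 of the 3.

1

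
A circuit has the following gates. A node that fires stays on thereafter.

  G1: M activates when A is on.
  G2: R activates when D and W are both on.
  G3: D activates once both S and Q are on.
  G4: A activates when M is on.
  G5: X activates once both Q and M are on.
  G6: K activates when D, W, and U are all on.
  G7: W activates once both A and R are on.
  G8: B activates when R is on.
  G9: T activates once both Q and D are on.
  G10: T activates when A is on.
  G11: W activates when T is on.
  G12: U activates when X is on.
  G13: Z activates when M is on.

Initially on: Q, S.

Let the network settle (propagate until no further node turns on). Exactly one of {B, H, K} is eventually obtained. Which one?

B

G3: S and Q on → D on.
G9: Q and D on → T on.
T is on, so W activates (G11).
D and W are on, so R activates (G2).
R is on, so B activates (G8).
K would need D, W, and U (G6), but U never turns on. No rule produces H, and it is not given.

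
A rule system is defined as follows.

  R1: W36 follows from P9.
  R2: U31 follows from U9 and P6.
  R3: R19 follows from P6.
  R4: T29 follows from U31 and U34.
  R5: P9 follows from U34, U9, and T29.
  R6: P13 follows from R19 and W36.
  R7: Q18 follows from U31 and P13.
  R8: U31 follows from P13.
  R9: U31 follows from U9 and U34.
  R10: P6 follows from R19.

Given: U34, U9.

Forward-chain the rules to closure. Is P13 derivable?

No

P13 would need R19 and W36 (R6), but R19 is never established.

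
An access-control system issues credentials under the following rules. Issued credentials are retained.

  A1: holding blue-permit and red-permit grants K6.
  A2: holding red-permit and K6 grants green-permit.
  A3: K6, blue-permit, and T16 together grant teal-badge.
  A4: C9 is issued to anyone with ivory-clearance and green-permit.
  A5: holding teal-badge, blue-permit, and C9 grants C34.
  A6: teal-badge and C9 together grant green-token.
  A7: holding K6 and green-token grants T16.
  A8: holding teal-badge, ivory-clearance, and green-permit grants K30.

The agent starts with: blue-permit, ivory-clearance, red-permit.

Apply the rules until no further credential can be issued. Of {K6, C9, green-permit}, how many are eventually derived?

Holding blue-permit and red-permit grants K6 (A1).
Holding red-permit and K6 grants green-permit (A2).
Holding ivory-clearance and green-permit grants C9 (A4).
K6: reached.
C9: reached.
green-permit: reached.
All 3 are reached.

3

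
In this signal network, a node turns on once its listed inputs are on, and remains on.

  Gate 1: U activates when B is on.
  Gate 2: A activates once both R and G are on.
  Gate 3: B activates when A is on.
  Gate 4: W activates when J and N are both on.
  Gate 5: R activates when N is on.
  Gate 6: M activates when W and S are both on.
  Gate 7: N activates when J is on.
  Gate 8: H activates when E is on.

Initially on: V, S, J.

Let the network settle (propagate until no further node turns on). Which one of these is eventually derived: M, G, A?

Gate 7: J on → N on.
Gate 4: J and N on → W on.
W and S are on, so M activates (Gate 6).
A would need R and G (Gate 2), but G never turns on. No rule produces G, and it is not given.

M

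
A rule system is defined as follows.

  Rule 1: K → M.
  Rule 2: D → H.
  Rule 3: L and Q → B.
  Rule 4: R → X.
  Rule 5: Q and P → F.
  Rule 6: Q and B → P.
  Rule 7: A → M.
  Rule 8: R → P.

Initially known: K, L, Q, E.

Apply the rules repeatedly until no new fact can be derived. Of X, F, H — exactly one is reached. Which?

F

L and Q hold, so B follows (Rule 3).
From Q and B, Rule 6 gives P.
From Q and P, Rule 5 gives F.
H would need D (Rule 2), but D is never established. X would need R (Rule 4), but R is never established.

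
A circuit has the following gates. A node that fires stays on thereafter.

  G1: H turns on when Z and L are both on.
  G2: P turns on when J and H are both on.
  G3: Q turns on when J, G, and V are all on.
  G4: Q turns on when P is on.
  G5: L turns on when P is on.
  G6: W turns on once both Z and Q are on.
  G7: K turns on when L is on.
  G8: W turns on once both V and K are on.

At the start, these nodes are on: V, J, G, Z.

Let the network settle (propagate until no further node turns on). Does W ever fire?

J, G, and V are on, so Q turns on (G3).
G6: Z and Q on → W on.

Yes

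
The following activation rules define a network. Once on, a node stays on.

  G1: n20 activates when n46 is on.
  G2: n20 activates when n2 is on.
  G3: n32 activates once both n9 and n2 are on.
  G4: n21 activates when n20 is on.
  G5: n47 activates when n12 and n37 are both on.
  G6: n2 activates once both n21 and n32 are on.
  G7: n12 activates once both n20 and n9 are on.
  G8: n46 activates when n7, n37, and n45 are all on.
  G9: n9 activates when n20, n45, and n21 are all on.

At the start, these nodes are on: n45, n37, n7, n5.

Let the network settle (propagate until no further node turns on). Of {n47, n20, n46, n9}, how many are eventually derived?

n7, n37, and n45 are on, so n46 activates (G8).
n46 is on, so n20 activates (G1).
n20 is on, so n21 activates (G4).
n20, n45, and n21 are on, so n9 activates (G9).
G7: n20 and n9 on → n12 on.
G5: n12 and n37 on → n47 on.
n47: reached.
n20: reached.
n46: reached.
n9: reached.
All 4 are reached.

4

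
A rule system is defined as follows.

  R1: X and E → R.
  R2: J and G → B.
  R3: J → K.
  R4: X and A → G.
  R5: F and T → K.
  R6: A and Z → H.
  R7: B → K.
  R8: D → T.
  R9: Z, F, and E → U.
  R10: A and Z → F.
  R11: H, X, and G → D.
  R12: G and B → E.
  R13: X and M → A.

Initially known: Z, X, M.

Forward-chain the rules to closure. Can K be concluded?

Yes

From X and M, R13 gives A.
A and Z hold, so F follows (R10).
From X and A, R4 gives G.
A and Z hold, so H follows (R6).
From H, X, and G, R11 gives D.
D holds, so T follows (R8).
F and T hold, so K follows (R5).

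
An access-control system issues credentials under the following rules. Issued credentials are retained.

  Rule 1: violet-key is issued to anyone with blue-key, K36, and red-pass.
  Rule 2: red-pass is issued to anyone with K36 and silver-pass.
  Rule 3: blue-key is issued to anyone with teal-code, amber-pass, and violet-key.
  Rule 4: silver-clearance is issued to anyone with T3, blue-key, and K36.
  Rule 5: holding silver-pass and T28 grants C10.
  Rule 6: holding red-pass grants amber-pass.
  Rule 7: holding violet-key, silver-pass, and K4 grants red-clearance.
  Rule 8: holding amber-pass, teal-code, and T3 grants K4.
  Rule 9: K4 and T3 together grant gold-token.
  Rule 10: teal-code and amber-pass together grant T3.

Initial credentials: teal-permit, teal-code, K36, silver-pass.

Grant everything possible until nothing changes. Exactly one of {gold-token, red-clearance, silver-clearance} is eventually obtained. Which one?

Holding K36 and silver-pass grants red-pass (Rule 2).
Holding red-pass grants amber-pass (Rule 6).
Holding teal-code and amber-pass grants T3 (Rule 10).
Holding amber-pass, teal-code, and T3 grants K4 (Rule 8).
Holding K4 and T3 grants gold-token (Rule 9).
silver-clearance would need T3, blue-key, and K36 (Rule 4), but blue-key is never granted. red-clearance would need violet-key, silver-pass, and K4 (Rule 7), but violet-key is never granted.

gold-token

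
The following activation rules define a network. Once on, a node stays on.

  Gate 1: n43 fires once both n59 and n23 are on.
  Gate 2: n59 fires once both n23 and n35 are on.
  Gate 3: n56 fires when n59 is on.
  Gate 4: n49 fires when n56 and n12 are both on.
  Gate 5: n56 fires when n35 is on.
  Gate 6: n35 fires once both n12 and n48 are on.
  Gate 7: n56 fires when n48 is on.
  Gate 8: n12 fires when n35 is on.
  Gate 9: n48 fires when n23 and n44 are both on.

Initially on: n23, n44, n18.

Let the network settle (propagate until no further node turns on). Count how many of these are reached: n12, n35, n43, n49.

0

n12 would need n35 (Gate 8), but n35 never turns on.
n35 would need n12 and n48 (Gate 6), but n12 never turns on.
n43 would need n59 and n23 (Gate 1), but n59 never turns on.
n49 would need n56 and n12 (Gate 4), but n12 never turns on.
None of the 4 are reached.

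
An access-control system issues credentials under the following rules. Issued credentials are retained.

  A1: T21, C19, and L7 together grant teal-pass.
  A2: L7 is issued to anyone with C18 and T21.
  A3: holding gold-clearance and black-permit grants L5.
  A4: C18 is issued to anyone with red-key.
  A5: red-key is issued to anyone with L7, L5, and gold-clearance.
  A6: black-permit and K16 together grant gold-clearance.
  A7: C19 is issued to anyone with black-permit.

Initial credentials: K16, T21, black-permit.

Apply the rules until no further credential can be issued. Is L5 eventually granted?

Yes

Holding black-permit and K16 grants gold-clearance (A6).
Holding gold-clearance and black-permit grants L5 (A3).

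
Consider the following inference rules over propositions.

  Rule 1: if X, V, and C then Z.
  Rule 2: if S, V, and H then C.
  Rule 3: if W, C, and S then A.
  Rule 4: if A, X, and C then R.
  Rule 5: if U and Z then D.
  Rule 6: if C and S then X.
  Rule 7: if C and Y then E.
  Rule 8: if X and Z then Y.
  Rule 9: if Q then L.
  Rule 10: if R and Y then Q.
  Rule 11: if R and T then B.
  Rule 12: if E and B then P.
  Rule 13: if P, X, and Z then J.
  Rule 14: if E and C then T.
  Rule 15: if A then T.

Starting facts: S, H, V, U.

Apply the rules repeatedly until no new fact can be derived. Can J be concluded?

J would need P, X, and Z (Rule 13), but P is never established.

No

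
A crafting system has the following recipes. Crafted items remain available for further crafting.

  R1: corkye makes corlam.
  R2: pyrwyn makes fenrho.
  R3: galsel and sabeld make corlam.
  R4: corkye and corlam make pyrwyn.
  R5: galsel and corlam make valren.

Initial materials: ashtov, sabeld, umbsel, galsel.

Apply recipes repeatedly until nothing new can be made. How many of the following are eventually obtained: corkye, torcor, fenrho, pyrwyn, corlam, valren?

2

Using R3, galsel and sabeld make corlam.
Using R5, galsel and corlam make valren.
No rule produces corkye, and it is not given.
No rule produces torcor, and it is not given.
fenrho would need pyrwyn (R2), but pyrwyn is never obtained.
pyrwyn would need corkye and corlam (R4), but corkye is never obtained.
corlam: reached.
valren: reached.
Reached: corlam and valren — 2 of the 6.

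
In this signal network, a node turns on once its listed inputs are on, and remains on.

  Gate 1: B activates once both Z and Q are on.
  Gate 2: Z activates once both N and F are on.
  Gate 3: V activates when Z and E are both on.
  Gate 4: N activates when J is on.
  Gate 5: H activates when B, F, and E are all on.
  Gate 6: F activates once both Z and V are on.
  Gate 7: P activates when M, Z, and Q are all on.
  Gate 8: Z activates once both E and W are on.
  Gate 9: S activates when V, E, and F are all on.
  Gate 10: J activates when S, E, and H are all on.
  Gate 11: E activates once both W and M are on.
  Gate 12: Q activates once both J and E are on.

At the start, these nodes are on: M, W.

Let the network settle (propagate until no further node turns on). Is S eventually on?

Yes

W and M are on, so E activates (Gate 11).
E and W are on, so Z activates (Gate 8).
Z and E are on, so V activates (Gate 3).
Z and V are on, so F activates (Gate 6).
V, E, and F are on, so S activates (Gate 9).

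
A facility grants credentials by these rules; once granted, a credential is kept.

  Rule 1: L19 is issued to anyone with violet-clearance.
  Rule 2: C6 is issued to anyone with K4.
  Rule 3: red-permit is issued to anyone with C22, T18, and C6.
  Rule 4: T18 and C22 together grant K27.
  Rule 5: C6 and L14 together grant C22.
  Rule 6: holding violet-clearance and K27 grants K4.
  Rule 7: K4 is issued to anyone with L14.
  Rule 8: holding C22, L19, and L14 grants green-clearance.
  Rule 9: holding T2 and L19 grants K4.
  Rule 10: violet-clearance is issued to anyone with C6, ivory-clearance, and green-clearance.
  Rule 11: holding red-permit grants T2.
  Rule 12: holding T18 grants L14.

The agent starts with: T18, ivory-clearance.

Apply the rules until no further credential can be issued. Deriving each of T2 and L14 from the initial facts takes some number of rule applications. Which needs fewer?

L14

L14: Holding T18 grants L14 (Rule 12). [1 rule application]
T2: Holding T18 grants L14 (Rule 12). Holding L14 grants K4 (Rule 7). Holding K4 grants C6 (Rule 2). Holding C6 and L14 grants C22 (Rule 5). Holding C22, T18, and C6 grants red-permit (Rule 3). Holding red-permit grants T2 (Rule 11). [6 rule applications]
L14 needs fewer.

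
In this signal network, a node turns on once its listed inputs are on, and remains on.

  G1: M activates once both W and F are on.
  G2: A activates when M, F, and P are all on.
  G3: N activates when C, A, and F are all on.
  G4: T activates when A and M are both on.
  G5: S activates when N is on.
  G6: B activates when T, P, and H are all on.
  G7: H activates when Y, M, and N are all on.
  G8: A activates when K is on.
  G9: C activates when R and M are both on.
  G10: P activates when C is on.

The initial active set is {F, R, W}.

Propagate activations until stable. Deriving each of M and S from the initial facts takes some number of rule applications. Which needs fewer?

M: W and F are on, so M activates (G1). [1 rule application]
S: G1: W and F on → M on. R and M are on, so C activates (G9). G10: C on → P on. G2: M, F, and P on → A on. C, A, and F are on, so N activates (G3). N is on, so S activates (G5). [6 rule applications]
M needs fewer.

M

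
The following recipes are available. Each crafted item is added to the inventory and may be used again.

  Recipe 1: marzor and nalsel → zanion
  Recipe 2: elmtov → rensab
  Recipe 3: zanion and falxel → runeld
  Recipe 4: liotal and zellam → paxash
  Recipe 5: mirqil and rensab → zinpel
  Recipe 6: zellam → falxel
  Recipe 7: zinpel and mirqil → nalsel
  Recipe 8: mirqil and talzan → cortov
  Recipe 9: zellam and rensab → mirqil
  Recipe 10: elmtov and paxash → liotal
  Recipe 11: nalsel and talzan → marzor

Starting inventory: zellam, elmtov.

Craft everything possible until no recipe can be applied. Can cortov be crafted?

No

cortov would need mirqil and talzan (Recipe 8), but talzan is never obtained.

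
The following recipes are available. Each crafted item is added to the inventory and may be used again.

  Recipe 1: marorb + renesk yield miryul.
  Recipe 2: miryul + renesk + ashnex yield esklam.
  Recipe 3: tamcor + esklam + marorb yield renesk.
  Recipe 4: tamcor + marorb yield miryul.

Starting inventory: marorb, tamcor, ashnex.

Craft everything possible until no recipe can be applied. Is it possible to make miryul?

Yes

tamcor + marorb → miryul (Recipe 4).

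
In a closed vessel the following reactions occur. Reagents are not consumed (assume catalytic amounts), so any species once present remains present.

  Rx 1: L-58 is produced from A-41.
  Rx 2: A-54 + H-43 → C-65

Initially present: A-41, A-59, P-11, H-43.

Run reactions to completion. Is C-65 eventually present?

No

C-65 would need A-54 and H-43 (Rx 2), but A-54 never forms.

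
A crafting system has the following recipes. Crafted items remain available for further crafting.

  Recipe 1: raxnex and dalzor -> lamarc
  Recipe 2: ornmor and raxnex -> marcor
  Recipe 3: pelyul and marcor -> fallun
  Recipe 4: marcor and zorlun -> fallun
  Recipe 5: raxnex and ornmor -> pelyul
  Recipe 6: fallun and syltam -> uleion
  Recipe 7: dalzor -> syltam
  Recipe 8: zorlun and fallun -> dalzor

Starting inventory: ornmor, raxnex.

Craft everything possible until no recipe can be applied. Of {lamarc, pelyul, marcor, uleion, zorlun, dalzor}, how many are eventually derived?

Using Recipe 2, ornmor and raxnex make marcor.
raxnex and ornmor -> pelyul (Recipe 5).
lamarc would need raxnex and dalzor (Recipe 1), but dalzor is never obtained.
pelyul: reached.
marcor: reached.
uleion would need fallun and syltam (Recipe 6), but syltam is never obtained.
No rule produces zorlun, and it is not given.
dalzor would need zorlun and fallun (Recipe 8), but zorlun is never obtained.
Reached: pelyul and marcor — 2 of the 6.

2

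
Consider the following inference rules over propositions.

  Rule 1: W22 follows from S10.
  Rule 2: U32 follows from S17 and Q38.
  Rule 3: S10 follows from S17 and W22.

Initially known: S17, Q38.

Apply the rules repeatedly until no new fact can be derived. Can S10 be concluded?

No

S10 would need S17 and W22 (Rule 3), but W22 is never established.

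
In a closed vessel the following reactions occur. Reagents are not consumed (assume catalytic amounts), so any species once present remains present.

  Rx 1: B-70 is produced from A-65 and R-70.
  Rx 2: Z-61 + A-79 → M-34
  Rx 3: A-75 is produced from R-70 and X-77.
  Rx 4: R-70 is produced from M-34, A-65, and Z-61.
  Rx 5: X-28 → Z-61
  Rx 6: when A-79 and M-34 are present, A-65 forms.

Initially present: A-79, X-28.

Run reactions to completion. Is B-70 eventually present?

X-28 present → Z-61 forms (Rx 5).
Z-61 and A-79 present → M-34 forms (Rx 2).
A-79 and M-34 present → A-65 forms (Rx 6).
M-34, A-65, and Z-61 present → R-70 forms (Rx 4).
A-65 and R-70 present → B-70 forms (Rx 1).

Yes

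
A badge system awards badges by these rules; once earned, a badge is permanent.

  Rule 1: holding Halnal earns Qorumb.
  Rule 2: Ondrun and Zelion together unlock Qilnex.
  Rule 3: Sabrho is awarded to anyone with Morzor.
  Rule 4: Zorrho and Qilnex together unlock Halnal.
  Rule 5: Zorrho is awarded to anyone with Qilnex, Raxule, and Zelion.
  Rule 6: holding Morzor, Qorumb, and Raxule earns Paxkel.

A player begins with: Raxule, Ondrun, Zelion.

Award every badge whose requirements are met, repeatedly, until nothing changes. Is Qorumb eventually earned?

Yes

With Ondrun and Zelion, Qilnex is earned (Rule 2).
With Qilnex, Raxule, and Zelion, Zorrho is earned (Rule 5).
With Zorrho and Qilnex, Halnal is earned (Rule 4).
With Halnal, Qorumb is earned (Rule 1).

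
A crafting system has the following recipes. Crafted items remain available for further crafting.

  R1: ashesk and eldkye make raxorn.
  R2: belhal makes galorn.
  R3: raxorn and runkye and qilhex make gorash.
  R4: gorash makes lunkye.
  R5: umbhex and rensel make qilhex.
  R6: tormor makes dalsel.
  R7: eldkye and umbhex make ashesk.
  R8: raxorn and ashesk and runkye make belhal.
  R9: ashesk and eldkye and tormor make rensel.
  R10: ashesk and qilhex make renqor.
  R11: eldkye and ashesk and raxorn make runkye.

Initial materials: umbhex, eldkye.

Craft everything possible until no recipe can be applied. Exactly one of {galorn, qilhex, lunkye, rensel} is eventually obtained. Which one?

Using R7, eldkye and umbhex make ashesk.
ashesk and eldkye → raxorn (R1).
eldkye and ashesk and raxorn → runkye (R11).
raxorn and ashesk and runkye → belhal (R8).
belhal → galorn (R2).
lunkye would need gorash (R4), but gorash is never obtained. qilhex would need umbhex and rensel (R5), but rensel is never obtained. rensel would need ashesk, eldkye, and tormor (R9), but tormor is never obtained.

galorn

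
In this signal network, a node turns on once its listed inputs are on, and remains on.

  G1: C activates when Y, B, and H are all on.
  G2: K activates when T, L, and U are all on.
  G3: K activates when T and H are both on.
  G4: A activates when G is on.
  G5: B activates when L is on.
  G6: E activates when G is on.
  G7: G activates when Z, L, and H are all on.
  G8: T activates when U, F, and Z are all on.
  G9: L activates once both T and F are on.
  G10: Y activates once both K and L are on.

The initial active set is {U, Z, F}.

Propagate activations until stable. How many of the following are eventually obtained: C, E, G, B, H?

1

G8: U, F, and Z on → T on.
T and F are on, so L activates (G9).
L is on, so B activates (G5).
C would need Y, B, and H (G1), but H never turns on.
E would need G (G6), but G never turns on.
G would need Z, L, and H (G7), but H never turns on.
B: reached.
No rule produces H, and it is not given.
Reached: B — 1 of the 5.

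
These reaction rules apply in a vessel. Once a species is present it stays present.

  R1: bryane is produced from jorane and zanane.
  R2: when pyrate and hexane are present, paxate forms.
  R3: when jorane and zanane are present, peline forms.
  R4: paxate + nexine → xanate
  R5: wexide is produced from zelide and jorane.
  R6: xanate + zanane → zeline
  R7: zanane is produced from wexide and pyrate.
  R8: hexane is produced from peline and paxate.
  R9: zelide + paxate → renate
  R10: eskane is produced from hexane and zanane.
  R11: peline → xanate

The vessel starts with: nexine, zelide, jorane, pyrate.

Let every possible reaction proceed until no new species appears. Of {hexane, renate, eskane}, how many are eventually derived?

0

hexane would need peline and paxate (R8), but paxate never forms.
renate would need zelide and paxate (R9), but paxate never forms.
eskane would need hexane and zanane (R10), but hexane never forms.
None of the 3 are reached.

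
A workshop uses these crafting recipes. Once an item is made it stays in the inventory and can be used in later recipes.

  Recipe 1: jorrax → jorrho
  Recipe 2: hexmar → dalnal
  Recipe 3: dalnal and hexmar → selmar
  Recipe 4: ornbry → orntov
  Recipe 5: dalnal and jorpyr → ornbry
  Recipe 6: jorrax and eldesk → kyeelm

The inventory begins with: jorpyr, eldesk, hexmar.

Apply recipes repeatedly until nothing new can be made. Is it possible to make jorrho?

jorrho would need jorrax (Recipe 1), but jorrax is never obtained.

No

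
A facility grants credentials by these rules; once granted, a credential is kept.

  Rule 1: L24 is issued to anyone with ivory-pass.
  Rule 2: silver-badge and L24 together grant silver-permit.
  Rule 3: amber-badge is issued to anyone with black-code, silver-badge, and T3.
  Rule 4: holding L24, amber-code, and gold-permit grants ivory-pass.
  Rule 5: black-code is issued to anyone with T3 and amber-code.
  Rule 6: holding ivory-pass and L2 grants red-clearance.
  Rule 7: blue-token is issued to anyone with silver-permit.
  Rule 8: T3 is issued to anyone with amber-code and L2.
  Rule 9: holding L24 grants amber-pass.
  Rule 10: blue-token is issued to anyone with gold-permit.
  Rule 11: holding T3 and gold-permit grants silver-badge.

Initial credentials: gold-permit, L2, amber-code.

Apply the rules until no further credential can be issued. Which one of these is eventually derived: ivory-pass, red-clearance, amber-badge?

Holding amber-code and L2 grants T3 (Rule 8).
Holding T3 and amber-code grants black-code (Rule 5).
Holding T3 and gold-permit grants silver-badge (Rule 11).
Holding black-code, silver-badge, and T3 grants amber-badge (Rule 3).
red-clearance would need ivory-pass and L2 (Rule 6), but ivory-pass is never granted. ivory-pass would need L24, amber-code, and gold-permit (Rule 4), but L24 is never granted.

amber-badge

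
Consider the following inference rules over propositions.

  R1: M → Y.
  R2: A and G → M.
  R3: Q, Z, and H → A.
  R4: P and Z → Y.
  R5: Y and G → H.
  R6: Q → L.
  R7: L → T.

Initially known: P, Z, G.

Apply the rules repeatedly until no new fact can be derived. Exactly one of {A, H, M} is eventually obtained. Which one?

H

From P and Z, R4 gives Y.
From Y and G, R5 gives H.
A would need Q, Z, and H (R3), but Q is never established. M would need A and G (R2), but A is never established.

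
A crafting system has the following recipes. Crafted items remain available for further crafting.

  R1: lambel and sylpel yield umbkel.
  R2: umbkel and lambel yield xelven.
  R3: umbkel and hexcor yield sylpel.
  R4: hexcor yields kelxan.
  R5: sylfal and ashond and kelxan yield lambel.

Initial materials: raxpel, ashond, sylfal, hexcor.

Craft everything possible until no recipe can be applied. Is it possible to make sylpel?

No

sylpel would need umbkel and hexcor (R3), but umbkel is never obtained.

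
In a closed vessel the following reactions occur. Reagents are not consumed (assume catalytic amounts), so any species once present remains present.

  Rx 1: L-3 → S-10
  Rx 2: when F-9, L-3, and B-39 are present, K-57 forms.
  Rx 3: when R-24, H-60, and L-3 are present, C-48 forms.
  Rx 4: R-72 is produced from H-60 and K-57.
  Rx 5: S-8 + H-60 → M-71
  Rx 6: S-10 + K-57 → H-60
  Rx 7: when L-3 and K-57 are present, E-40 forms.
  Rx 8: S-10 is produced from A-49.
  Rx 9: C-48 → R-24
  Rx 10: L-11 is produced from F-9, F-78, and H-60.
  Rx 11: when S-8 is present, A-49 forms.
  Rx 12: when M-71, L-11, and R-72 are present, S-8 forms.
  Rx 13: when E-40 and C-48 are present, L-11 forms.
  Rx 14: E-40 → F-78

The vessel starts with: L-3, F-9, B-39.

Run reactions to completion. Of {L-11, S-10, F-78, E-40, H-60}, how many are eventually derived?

5

F-9, L-3, and B-39 present → K-57 forms (Rx 2).
L-3 present → S-10 forms (Rx 1).
S-10 and K-57 present → H-60 forms (Rx 6).
L-3 and K-57 present → E-40 forms (Rx 7).
E-40 present → F-78 forms (Rx 14).
F-9, F-78, and H-60 present → L-11 forms (Rx 10).
L-11: reached.
S-10: reached.
F-78: reached.
E-40: reached.
H-60: reached.
All 5 are reached.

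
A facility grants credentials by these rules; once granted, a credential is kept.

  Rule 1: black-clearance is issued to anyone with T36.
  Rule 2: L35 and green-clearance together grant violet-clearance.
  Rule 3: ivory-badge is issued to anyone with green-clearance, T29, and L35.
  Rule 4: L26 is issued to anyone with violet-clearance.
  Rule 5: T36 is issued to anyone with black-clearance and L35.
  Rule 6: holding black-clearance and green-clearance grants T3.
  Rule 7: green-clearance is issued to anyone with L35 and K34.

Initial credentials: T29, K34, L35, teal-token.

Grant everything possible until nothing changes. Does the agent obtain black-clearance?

black-clearance would need T36 (Rule 1), but T36 is never granted.

No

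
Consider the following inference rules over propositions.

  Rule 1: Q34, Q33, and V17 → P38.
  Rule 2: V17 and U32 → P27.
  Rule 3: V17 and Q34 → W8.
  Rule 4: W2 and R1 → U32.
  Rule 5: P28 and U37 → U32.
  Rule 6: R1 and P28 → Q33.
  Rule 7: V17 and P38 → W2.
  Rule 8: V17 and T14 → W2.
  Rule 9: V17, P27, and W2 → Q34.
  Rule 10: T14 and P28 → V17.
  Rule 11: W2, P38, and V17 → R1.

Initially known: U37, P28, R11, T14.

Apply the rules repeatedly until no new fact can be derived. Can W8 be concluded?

Yes

T14 and P28 hold, so V17 follows (Rule 10).
P28 and U37 hold, so U32 follows (Rule 5).
From V17 and U32, Rule 2 gives P27.
From V17 and T14, Rule 8 gives W2.
V17, P27, and W2 hold, so Q34 follows (Rule 9).
From V17 and Q34, Rule 3 gives W8.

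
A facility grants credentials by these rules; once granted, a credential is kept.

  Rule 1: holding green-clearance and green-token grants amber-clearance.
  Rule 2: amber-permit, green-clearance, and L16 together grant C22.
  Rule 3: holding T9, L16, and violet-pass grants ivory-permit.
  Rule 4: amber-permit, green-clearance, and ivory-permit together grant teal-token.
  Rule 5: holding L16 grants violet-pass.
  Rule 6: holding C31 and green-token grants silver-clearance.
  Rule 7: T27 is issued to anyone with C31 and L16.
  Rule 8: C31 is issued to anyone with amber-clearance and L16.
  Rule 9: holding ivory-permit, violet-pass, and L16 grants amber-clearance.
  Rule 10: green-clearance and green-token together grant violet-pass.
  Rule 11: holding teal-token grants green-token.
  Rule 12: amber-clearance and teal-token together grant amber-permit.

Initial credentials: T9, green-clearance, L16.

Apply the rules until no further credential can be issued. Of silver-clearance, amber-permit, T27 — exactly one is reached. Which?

T27

Holding L16 grants violet-pass (Rule 5).
Holding T9, L16, and violet-pass grants ivory-permit (Rule 3).
Holding ivory-permit, violet-pass, and L16 grants amber-clearance (Rule 9).
Holding amber-clearance and L16 grants C31 (Rule 8).
Holding C31 and L16 grants T27 (Rule 7).
amber-permit would need amber-clearance and teal-token (Rule 12), but teal-token is never granted. silver-clearance would need C31 and green-token (Rule 6), but green-token is never granted.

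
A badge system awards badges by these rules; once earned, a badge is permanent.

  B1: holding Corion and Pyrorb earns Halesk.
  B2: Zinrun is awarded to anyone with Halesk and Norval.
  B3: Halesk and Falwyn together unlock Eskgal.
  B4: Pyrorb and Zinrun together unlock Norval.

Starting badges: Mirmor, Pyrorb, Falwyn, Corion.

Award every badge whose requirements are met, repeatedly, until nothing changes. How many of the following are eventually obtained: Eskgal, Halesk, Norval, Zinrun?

2

With Corion and Pyrorb, Halesk is earned (B1).
With Halesk and Falwyn, Eskgal is earned (B3).
Eskgal: reached.
Halesk: reached.
Norval would need Pyrorb and Zinrun (B4), but Zinrun is never earned.
Zinrun would need Halesk and Norval (B2), but Norval is never earned.
Reached: Eskgal and Halesk — 2 of the 4.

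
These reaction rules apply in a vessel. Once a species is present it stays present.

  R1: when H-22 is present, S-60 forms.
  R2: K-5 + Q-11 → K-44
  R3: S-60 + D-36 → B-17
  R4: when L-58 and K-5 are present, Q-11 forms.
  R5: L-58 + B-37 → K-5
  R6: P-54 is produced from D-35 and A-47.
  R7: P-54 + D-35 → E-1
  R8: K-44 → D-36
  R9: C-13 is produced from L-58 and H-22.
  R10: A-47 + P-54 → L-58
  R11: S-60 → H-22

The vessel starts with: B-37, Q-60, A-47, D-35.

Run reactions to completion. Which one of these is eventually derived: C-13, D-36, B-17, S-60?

D-35 and A-47 present → P-54 forms (R6).
A-47 and P-54 present → L-58 forms (R10).
L-58 and B-37 present → K-5 forms (R5).
L-58 and K-5 present → Q-11 forms (R4).
K-5 and Q-11 present → K-44 forms (R2).
K-44 present → D-36 forms (R8).
S-60 would need H-22 (R1), but H-22 never forms. B-17 would need S-60 and D-36 (R3), but S-60 never forms. C-13 would need L-58 and H-22 (R9), but H-22 never forms.

D-36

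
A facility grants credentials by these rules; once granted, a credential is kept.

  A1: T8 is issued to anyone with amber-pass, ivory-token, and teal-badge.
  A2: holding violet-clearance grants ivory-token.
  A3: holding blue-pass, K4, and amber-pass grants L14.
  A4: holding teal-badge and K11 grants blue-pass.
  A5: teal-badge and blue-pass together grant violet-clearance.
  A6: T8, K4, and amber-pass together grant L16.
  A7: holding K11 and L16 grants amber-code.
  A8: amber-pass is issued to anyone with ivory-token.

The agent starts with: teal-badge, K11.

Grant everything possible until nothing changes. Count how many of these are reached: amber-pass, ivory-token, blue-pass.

Holding teal-badge and K11 grants blue-pass (A4).
Holding teal-badge and blue-pass grants violet-clearance (A5).
Holding violet-clearance grants ivory-token (A2).
Holding ivory-token grants amber-pass (A8).
amber-pass: reached.
ivory-token: reached.
blue-pass: reached.
All 3 are reached.

3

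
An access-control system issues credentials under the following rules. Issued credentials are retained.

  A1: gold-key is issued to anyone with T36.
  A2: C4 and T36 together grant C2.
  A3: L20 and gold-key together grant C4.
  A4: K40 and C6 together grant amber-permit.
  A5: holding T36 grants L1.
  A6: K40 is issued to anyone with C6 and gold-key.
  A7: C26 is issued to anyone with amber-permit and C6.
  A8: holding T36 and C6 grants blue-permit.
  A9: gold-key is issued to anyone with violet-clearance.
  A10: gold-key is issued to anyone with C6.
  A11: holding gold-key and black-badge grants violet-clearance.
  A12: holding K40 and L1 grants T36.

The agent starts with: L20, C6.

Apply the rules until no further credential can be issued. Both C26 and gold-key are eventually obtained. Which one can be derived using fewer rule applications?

gold-key: Holding C6 grants gold-key (A10). [1 rule application]
C26: Holding C6 grants gold-key (A10). Holding C6 and gold-key grants K40 (A6). Holding K40 and C6 grants amber-permit (A4). Holding amber-permit and C6 grants C26 (A7). [4 rule applications]
gold-key needs fewer.

gold-key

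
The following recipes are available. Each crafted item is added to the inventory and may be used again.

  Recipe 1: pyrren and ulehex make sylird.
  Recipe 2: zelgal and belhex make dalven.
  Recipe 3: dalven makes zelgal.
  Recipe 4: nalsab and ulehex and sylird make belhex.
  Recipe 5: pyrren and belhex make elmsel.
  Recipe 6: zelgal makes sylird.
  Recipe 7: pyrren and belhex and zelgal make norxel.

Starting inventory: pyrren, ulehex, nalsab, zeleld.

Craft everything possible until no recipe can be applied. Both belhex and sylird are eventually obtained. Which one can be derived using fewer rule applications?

sylird

sylird: Using Recipe 1, pyrren and ulehex make sylird. [1 rule application]
belhex: pyrren and ulehex → sylird (Recipe 1). nalsab and ulehex and sylird → belhex (Recipe 4). [2 rule applications]
sylird needs fewer.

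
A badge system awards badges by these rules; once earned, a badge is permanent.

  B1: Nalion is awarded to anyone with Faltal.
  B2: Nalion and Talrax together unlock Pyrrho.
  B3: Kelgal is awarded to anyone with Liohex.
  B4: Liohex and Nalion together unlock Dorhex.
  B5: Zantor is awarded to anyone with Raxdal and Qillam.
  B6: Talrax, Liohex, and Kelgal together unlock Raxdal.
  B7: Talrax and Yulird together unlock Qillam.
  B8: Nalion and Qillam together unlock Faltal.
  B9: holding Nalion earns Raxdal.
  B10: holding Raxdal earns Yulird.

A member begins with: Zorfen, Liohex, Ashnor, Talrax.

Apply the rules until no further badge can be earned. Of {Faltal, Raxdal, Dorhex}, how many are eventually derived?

1

With Liohex, Kelgal is earned (B3).
With Talrax, Liohex, and Kelgal, Raxdal is earned (B6).
Faltal would need Nalion and Qillam (B8), but Nalion is never earned.
Raxdal: reached.
Dorhex would need Liohex and Nalion (B4), but Nalion is never earned.
Reached: Raxdal — 1 of the 3.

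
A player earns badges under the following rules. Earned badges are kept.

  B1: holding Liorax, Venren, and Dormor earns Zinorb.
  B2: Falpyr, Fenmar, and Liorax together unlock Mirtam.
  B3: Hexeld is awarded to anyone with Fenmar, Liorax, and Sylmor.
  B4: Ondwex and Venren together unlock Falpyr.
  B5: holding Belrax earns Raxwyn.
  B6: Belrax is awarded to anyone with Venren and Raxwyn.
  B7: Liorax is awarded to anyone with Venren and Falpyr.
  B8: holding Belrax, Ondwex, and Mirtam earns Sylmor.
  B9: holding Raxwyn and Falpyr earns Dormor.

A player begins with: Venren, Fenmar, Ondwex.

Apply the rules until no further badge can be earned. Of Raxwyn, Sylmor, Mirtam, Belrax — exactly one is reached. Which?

With Ondwex and Venren, Falpyr is earned (B4).
With Venren and Falpyr, Liorax is earned (B7).
With Falpyr, Fenmar, and Liorax, Mirtam is earned (B2).
Belrax would need Venren and Raxwyn (B6), but Raxwyn is never earned. Raxwyn would need Belrax (B5), but Belrax is never earned. Sylmor would need Belrax, Ondwex, and Mirtam (B8), but Belrax is never earned.

Mirtam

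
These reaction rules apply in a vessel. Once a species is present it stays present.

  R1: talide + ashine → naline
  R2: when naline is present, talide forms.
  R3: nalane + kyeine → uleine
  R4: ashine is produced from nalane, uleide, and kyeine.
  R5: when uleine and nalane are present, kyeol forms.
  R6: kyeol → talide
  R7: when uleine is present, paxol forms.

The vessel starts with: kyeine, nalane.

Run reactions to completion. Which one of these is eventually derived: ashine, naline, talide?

talide

nalane and kyeine present → uleine forms (R3).
uleine and nalane present → kyeol forms (R5).
kyeol present → talide forms (R6).
naline would need talide and ashine (R1), but ashine never forms. ashine would need nalane, uleide, and kyeine (R4), but uleide never forms.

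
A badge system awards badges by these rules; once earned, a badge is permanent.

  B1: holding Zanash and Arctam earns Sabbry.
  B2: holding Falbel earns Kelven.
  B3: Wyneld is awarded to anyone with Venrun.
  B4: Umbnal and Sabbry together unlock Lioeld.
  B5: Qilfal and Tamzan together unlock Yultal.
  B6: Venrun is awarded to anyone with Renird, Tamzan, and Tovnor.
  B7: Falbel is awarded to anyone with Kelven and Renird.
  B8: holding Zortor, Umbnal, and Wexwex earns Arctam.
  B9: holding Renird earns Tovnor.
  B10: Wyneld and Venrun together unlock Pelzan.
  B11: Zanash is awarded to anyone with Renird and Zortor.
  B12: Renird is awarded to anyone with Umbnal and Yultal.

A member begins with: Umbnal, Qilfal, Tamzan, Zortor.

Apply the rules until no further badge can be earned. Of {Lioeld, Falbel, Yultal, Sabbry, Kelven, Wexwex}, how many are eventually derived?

1

With Qilfal and Tamzan, Yultal is earned (B5).
Lioeld would need Umbnal and Sabbry (B4), but Sabbry is never earned.
Falbel would need Kelven and Renird (B7), but Kelven is never earned.
Yultal: reached.
Sabbry would need Zanash and Arctam (B1), but Arctam is never earned.
Kelven would need Falbel (B2), but Falbel is never earned.
No rule produces Wexwex, and it is not given.
Reached: Yultal — 1 of the 6.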